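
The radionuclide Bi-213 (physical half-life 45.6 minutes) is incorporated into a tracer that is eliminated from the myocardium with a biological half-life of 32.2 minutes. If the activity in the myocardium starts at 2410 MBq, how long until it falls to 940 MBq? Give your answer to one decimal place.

1/t_eff = 1/t_phys + 1/t_biol = 1/45.6 + 1/32.2 = 0.052986 per minute.
t_eff = 45.6 × 32.2 / (45.6 + 32.2) ≈ 18.873 minutes.
n = log₂(2410/940) ≈ 1.3583; t = 1.3583 × 18.873 ≈ 25.635 minutes.

25.6 minutes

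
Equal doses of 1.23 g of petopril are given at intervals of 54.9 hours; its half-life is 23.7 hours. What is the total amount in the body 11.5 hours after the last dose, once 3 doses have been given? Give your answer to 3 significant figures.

1.09 g

The 3 doses were given 121.3, 66.4, 11.5 hours ago.
Total = 1.23·(1/2)^(121.3/23.7) + 1.23·(1/2)^(66.4/23.7) + 1.23·(1/2)^(11.5/23.7)
      = 0.035415 + 0.17641 + 0.87869 ≈ 1.0905 g.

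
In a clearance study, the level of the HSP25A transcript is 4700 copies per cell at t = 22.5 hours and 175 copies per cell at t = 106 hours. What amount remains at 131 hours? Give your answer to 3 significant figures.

Over Δt = 106 − 22.5 = 83.5 hours, the level fell by a factor of 4700/175 ≈ 26.857.
n = log₂(26.857) ≈ 4.7472 half-lives, so t½ = 83.5/4.7472 ≈ 17.589 hours.
From t = 106 to t = 131: 175 × (1/2)^((131−106)/17.589) ≈ 65.34 copies per cell.

65.3 copies per cell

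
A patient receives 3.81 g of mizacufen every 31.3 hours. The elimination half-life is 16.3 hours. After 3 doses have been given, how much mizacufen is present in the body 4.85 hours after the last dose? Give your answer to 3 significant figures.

4.14 g

The 3 doses were given 67.45, 36.15, 4.85 hours ago.
Total = 3.81·(1/2)^(67.45/16.3) + 3.81·(1/2)^(36.15/16.3) + 3.81·(1/2)^(4.85/16.3)
      = 0.2164 + 0.81904 + 3.1 ≈ 4.1354 g.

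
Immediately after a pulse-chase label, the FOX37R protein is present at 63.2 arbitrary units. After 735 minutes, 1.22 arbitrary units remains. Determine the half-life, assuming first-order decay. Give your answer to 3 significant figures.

129 minutes

A/A₀ = 1.22/63.2 ≈ 0.019304.
n = log₂(51.803) ≈ 5.695 half-lives elapsed in 735 minutes.
t½ = 735/5.695 ≈ 129.06 minutes.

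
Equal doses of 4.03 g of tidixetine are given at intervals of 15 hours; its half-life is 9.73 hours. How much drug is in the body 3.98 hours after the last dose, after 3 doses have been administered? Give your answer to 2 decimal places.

4.44 g

The 3 doses were given 33.98, 18.98, 3.98 hours ago.
Total = 4.03·(1/2)^(33.98/9.73) + 4.03·(1/2)^(18.98/9.73) + 4.03·(1/2)^(3.98/9.73)
      = 0.35811 + 1.0425 + 3.0351 ≈ 4.4357 g.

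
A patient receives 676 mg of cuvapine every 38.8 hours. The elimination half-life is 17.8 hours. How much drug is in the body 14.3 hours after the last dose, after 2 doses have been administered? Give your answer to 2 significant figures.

The 2 doses were given 53.1, 14.3 hours ago.
Total = 676·(1/2)^(53.1/17.8) + 676·(1/2)^(14.3/17.8)
      = 85.493 + 387.35 ≈ 472.85 mg.

470 mg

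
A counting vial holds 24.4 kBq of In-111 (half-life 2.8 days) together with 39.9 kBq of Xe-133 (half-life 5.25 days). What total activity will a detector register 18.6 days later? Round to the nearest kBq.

4 kBq

In-111: 24.4 × (1/2)^(18.6/2.8) = 24.4 × (1/2)^6.6429 ≈ 0.24417 kBq.
Xe-133: 39.9 × (1/2)^(18.6/5.25) = 39.9 × (1/2)^3.5429 ≈ 3.4235 kBq.
Total = 0.24417 + 3.4235 ≈ 3.6676 kBq.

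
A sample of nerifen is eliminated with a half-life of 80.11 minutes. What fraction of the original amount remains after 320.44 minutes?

n = 320.44/80.11 ≈ 4 half-lives.
Fraction remaining = (1/2)^4 ≈ 0.0625.

0.0625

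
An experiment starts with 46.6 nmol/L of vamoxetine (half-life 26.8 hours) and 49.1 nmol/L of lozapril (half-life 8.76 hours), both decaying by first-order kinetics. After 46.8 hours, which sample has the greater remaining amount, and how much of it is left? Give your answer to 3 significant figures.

vamoxetine, 13.9 nmol/L

vamoxetine: 46.6 × (1/2)^1.7463 ≈ 13.89 nmol/L.
lozapril: 49.1 × (1/2)^5.3425 ≈ 1.2101 nmol/L.
Vamoxetine has more remaining, at ≈ 13.89 nmol/L.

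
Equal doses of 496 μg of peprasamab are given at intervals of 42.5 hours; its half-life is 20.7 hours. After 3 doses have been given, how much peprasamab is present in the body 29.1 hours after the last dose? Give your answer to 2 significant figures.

240 μg

The 3 doses were given 114.1, 71.6, 29.1 hours ago.
Total = 496·(1/2)^(114.1/20.7) + 496·(1/2)^(71.6/20.7) + 496·(1/2)^(29.1/20.7)
      = 10.869 + 45.106 + 187.2 ≈ 243.17 μg.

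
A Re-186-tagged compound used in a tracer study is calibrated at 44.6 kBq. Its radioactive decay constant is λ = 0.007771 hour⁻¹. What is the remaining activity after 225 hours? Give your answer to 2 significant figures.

t½ = ln 2 / λ = 0.69315 / 0.007771 ≈ 89.197 hours.
Number of half-lives: n = 225/89.197 ≈ 2.5225.
Remaining = 44.6 × (1/2)^2.5225 = 44.6 × 0.17404 ≈ 7.7621 kBq.

7.8 kBq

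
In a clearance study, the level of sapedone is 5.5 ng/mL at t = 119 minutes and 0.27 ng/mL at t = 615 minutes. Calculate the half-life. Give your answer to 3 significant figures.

114 minutes

Over Δt = 615 − 119 = 496 minutes, the level fell by a factor of 5.5/0.27 ≈ 20.37.
n = log₂(20.37) ≈ 4.3484 half-lives, so t½ = 496/4.3484 ≈ 114.06 minutes.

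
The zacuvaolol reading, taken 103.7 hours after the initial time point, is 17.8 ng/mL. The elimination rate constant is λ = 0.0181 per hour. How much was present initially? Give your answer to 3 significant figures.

t½ = ln 2 / λ = 0.69315 / 0.0181 ≈ 38.295 hours.
Number of half-lives elapsed: n = 103.7/38.295 ≈ 2.7079.
A₀ = A × 2^n = 17.8 × 2^2.7079 = 17.8 × 6.5337 ≈ 116.3 ng/mL.

116 ng/mL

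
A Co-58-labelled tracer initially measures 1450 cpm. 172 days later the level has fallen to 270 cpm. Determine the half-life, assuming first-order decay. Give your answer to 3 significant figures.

70.9 days

A/A₀ = 270/1450 ≈ 0.18621.
n = log₂(5.3704) ≈ 2.425 half-lives elapsed in 172 days.
t½ = 172/2.425 ≈ 70.927 days.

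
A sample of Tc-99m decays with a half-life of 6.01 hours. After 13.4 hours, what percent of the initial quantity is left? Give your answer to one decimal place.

21.3%

n = 13.4/6.01 ≈ 2.2296 half-lives.
Fraction remaining = (1/2)^2.2296 ≈ 0.21322, i.e. 21.322%.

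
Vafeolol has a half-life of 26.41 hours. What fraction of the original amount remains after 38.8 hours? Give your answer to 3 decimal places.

n = 38.8/26.41 ≈ 1.4691 half-lives.
Fraction remaining = (1/2)^1.4691 ≈ 0.3612.

0.361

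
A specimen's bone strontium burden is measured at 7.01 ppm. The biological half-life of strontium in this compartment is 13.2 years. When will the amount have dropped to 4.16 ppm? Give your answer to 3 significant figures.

9.94 years

Fraction remaining = 4.16/7.01 ≈ 0.59344.
n = log₂(7.01/4.16) = ln(1.6851)/ln 2 ≈ 0.75283 half-lives.
t = n × t½ = 0.75283 × 13.2 ≈ 9.9374 years.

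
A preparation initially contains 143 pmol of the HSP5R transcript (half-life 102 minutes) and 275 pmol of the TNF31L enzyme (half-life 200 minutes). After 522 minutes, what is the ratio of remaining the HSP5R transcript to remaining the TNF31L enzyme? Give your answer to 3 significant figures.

HSP5R transcript: 143 × (1/2)^(522/102) = 143 × (1/2)^5.1176 ≈ 4.1188 pmol.
TNF31L enzyme: 275 × (1/2)^(522/200) = 275 × (1/2)^2.61 ≈ 45.045 pmol.
Ratio ≈ 4.1188 / 45.045 ≈ 0.091438.

0.0914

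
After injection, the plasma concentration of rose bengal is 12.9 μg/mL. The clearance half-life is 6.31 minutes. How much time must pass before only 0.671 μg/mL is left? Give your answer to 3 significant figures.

26.9 minutes

Fraction remaining = 0.671/12.9 ≈ 0.052016.
n = log₂(12.9/0.671) = ln(19.225)/ln 2 ≈ 4.2649 half-lives.
t = n × t½ = 4.2649 × 6.31 ≈ 26.912 minutes.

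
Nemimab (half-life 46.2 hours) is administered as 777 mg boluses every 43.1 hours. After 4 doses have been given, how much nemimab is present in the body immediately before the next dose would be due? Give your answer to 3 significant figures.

790 mg

The 4 doses were given 172.4, 129.3, 86.2, 43.1 hours ago.
Total = 777·(1/2)^(172.4/46.2) + 777·(1/2)^(129.3/46.2) + 777·(1/2)^(86.2/46.2) + 777·(1/2)^(43.1/46.2)
      = 58.492 + 111.67 + 213.19 + 407 ≈ 790.34 mg.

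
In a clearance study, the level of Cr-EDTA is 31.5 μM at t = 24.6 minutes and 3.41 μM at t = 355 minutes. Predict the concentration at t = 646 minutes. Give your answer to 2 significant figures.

Over Δt = 355 − 24.6 = 330.4 minutes, the level fell by a factor of 31.5/3.41 ≈ 9.2375.
n = log₂(9.2375) ≈ 3.2075 half-lives, so t½ = 330.4/3.2075 ≈ 103.01 minutes.
From t = 355 to t = 646: 3.41 × (1/2)^((646−355)/103.01) ≈ 0.48122 μM.

0.48 μM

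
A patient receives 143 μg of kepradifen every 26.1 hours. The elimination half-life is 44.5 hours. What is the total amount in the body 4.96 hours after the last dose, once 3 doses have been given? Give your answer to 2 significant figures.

The 3 doses were given 57.16, 31.06, 4.96 hours ago.
Total = 143·(1/2)^(57.16/44.5) + 143·(1/2)^(31.06/44.5) + 143·(1/2)^(4.96/44.5)
      = 58.704 + 88.15 + 132.37 ≈ 279.22 μg.

280 μg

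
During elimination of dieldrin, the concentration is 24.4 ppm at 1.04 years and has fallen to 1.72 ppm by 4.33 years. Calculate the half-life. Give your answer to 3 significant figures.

Over Δt = 4.33 − 1.04 = 3.29 years, the level fell by a factor of 24.4/1.72 ≈ 14.186.
n = log₂(14.186) ≈ 3.8264 half-lives, so t½ = 3.29/3.8264 ≈ 0.85982 years.

0.860 years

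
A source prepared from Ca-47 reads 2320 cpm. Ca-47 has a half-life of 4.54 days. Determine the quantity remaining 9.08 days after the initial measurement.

580 cpm

Elapsed time is 2 half-lives (9.08/4.54).
Each half-life halves the amount: 2320 × (1/2)^2 = 2320/4 = 580 cpm.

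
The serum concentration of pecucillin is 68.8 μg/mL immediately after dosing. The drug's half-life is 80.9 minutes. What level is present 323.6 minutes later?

4.3 μg/mL

Elapsed time is 4 half-lives (323.6/80.9).
Each half-life halves the amount: 68.8 × (1/2)^4 = 68.8/16 = 4.3 μg/mL.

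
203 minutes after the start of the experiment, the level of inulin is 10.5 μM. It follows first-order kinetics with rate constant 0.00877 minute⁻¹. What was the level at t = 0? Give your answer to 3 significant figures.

62.3 μM

t½ = ln 2 / k = 0.69315 / 0.00877 ≈ 79.036 minutes.
Number of half-lives elapsed: n = 203/79.036 ≈ 2.5684.
A₀ = A × 2^n = 10.5 × 2^2.5684 = 10.5 × 5.9317 ≈ 62.283 μM.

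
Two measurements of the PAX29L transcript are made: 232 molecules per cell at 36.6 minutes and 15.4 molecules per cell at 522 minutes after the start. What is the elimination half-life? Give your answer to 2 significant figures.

Over Δt = 522 − 36.6 = 485.4 minutes, the level fell by a factor of 232/15.4 ≈ 15.065.
n = log₂(15.065) ≈ 3.9131 half-lives, so t½ = 485.4/3.9131 ≈ 124.04 minutes.

120 minutes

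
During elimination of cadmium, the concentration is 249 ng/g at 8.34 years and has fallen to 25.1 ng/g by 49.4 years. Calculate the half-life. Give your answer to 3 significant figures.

12.4 years

Over Δt = 49.4 − 8.34 = 41.06 years, the level fell by a factor of 249/25.1 ≈ 9.9203.
n = log₂(9.9203) ≈ 3.3104 half-lives, so t½ = 41.06/3.3104 ≈ 12.403 years.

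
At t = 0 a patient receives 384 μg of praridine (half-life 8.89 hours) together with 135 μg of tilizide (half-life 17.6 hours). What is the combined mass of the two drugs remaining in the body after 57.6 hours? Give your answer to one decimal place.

praridine: 384 × (1/2)^(57.6/8.89) = 384 × (1/2)^6.4792 ≈ 4.3043 μg.
tilizide: 135 × (1/2)^(57.6/17.6) = 135 × (1/2)^3.2727 ≈ 13.968 μg.
Total = 4.3043 + 13.968 ≈ 18.273 μg.

18.3 μg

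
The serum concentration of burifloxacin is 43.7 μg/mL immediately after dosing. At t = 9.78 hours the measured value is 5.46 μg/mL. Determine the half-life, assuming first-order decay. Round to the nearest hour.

3 hours

A/A₀ = 5.46/43.7 ≈ 0.12494.
n = log₂(8.0037) ≈ 3.0007 half-lives elapsed in 9.78 hours.
t½ = 9.78/3.0007 ≈ 3.2593 hours.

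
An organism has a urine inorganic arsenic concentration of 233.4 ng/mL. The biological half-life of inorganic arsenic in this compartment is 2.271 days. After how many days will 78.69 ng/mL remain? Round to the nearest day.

Fraction remaining = 78.69/233.4 ≈ 0.33715.
n = log₂(233.4/78.69) = ln(2.9661)/ln 2 ≈ 1.5686 half-lives.
t = n × t½ = 1.5686 × 2.271 ≈ 3.5622 days.

4 days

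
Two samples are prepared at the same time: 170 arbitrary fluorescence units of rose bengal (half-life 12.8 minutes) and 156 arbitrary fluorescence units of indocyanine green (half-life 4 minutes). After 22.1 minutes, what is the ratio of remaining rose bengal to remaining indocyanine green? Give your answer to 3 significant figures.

rose bengal: 170 × (1/2)^(22.1/12.8) = 170 × (1/2)^1.7266 ≈ 51.369 arbitrary fluorescence units.
indocyanine green: 156 × (1/2)^(22.1/4) = 156 × (1/2)^5.525 ≈ 3.3879 arbitrary fluorescence units.
Ratio ≈ 51.369 / 3.3879 ≈ 15.162.

15.2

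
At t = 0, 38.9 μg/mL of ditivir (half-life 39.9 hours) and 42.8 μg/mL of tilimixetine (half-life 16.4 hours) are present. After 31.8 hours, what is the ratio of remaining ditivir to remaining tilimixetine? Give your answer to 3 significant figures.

2.01

ditivir: 38.9 × (1/2)^(31.8/39.9) = 38.9 × (1/2)^0.79699 ≈ 22.389 μg/mL.
tilimixetine: 42.8 × (1/2)^(31.8/16.4) = 42.8 × (1/2)^1.939 ≈ 11.162 μg/mL.
Ratio ≈ 22.389 / 11.162 ≈ 2.0058.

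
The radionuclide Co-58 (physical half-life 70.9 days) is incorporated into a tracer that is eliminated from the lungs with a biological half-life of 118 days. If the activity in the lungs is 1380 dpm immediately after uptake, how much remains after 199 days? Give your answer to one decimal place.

1/t_eff = 1/t_phys + 1/t_biol = 1/70.9 + 1/118 = 0.022579 per day.
t_eff = 70.9 × 118 / (70.9 + 118) ≈ 44.289 days.
Remaining = 1380 × (1/2)^(199/44.289) = 1380 × (1/2)^4.4932 ≈ 61.276 dpm.

61.3 dpm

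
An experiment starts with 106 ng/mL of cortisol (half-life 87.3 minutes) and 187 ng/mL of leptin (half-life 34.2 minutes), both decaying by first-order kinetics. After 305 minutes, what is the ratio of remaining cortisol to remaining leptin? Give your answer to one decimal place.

cortisol: 106 × (1/2)^(305/87.3) = 106 × (1/2)^3.4937 ≈ 9.4102 ng/mL.
leptin: 187 × (1/2)^(305/34.2) = 187 × (1/2)^8.9181 ≈ 0.38656 ng/mL.
Ratio ≈ 9.4102 / 0.38656 ≈ 24.343.

24.3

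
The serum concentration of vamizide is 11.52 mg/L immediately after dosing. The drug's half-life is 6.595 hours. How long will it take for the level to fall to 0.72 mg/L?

0.72/11.52 = 1/16, so 4 half-lives have elapsed.
t = 4 × 6.595 = 26.38 hours.

26.38 hours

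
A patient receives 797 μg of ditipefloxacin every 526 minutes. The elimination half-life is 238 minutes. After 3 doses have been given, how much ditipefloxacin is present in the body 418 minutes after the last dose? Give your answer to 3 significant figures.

298 μg

The 3 doses were given 1470, 944, 418 minutes ago.
Total = 797·(1/2)^(1470/238) + 797·(1/2)^(944/238) + 797·(1/2)^(418/238)
      = 11.019 + 50.987 + 235.92 ≈ 297.92 μg.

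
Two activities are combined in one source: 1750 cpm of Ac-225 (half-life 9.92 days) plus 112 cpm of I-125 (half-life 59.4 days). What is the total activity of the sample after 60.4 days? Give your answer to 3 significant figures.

Ac-225: 1750 × (1/2)^(60.4/9.92) = 1750 × (1/2)^6.0887 ≈ 25.713 cpm.
I-125: 112 × (1/2)^(60.4/59.4) = 112 × (1/2)^1.0168 ≈ 55.35 cpm.
Total = 25.713 + 55.35 ≈ 81.063 cpm.

81.1 cpm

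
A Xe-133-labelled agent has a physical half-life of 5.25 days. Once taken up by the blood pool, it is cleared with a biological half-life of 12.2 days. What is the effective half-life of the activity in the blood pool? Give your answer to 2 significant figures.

1/t_eff = 1/t_phys + 1/t_biol = 1/5.25 + 1/12.2 = 0.27244 per day.
t_eff = 5.25 × 12.2 / (5.25 + 12.2) ≈ 3.6705 days.

3.7 days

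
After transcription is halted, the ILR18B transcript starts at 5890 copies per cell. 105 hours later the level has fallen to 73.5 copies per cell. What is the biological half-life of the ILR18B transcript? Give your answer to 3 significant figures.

A/A₀ = 73.5/5890 ≈ 0.012479.
n = log₂(80.136) ≈ 6.3244 half-lives elapsed in 105 hours.
t½ = 105/6.3244 ≈ 16.602 hours.

16.6 hours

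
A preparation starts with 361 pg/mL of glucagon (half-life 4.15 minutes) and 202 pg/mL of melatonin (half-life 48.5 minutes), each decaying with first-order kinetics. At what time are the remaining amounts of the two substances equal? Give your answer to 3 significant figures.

3.80 minutes

Set 361·(1/2)^(t/4.15) = 202·(1/2)^(t/48.5).
Taking log₂: log₂(361/202) = t·(1/4.15 − 1/48.5).
log₂(1.7871) = 0.83764; 1/4.15 − 1/48.5 = 0.22035.
t = 0.83764 / 0.22035 ≈ 3.8015 minutes.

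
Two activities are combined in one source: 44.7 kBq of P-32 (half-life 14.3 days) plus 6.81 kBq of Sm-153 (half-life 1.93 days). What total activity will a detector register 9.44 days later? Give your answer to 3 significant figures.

P-32: 44.7 × (1/2)^(9.44/14.3) = 44.7 × (1/2)^0.66014 ≈ 28.287 kBq.
Sm-153: 6.81 × (1/2)^(9.44/1.93) = 6.81 × (1/2)^4.8912 ≈ 0.22948 kBq.
Total = 28.287 + 0.22948 ≈ 28.516 kBq.

28.5 kBq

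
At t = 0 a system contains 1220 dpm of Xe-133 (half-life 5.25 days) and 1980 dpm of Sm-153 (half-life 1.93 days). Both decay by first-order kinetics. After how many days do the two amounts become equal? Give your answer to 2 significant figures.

Set 1220·(1/2)^(t/5.25) = 1980·(1/2)^(t/1.93).
Taking log₂: log₂(1220/1980) = t·(1/5.25 − 1/1.93).
log₂(0.61616) = -0.69862; 1/5.25 − 1/1.93 = -0.32766.
t = -0.69862 / -0.32766 ≈ 2.1322 days.

2.1 days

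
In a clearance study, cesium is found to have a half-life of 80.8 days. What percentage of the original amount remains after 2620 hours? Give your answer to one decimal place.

39.2%

2620 hours = 109.167 days.
n = 109.167/80.8 ≈ 1.3511 half-lives.
Fraction remaining = (1/2)^1.3511 ≈ 0.392, i.e. 39.2%.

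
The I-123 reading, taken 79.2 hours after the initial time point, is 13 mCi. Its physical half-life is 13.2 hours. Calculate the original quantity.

Number of half-lives elapsed: n = 79.2/13.2 ≈ 6.
A₀ = A × 2^n = 13 × 2^6 = 13 × 64 ≈ 832 mCi.

832 mCi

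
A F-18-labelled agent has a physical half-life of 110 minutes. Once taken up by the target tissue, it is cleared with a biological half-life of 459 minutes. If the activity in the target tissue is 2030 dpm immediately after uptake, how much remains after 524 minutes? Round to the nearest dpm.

1/t_eff = 1/t_phys + 1/t_biol = 1/110 + 1/459 = 0.01127 per minute.
t_eff = 110 × 459 / (110 + 459) ≈ 88.735 minutes.
Remaining = 2030 × (1/2)^(524/88.735) = 2030 × (1/2)^5.9052 ≈ 33.872 dpm.

34 dpm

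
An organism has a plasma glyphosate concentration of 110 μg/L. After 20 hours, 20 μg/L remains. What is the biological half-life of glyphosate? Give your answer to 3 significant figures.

A/A₀ = 20/110 ≈ 0.18182.
n = log₂(5.5) ≈ 2.4594 half-lives elapsed in 20 hours.
t½ = 20/2.4594 ≈ 8.132 hours.

8.13 hours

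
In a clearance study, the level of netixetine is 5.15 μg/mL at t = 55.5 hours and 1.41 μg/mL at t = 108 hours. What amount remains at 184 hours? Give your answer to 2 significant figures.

0.22 μg/mL

Over Δt = 108 − 55.5 = 52.5 hours, the level fell by a factor of 5.15/1.41 ≈ 3.6525.
n = log₂(3.6525) ≈ 1.8689 half-lives, so t½ = 52.5/1.8689 ≈ 28.092 hours.
From t = 108 to t = 184: 1.41 × (1/2)^((184−108)/28.092) ≈ 0.21618 μg/mL.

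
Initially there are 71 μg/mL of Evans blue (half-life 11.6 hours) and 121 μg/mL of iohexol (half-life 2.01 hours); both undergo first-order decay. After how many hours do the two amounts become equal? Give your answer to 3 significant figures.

Set 71·(1/2)^(t/11.6) = 121·(1/2)^(t/2.01).
Taking log₂: log₂(71/121) = t·(1/11.6 − 1/2.01).
log₂(0.58678) = -0.76912; 1/11.6 − 1/2.01 = -0.41131.
t = -0.76912 / -0.41131 ≈ 1.8699 hours.

1.87 hours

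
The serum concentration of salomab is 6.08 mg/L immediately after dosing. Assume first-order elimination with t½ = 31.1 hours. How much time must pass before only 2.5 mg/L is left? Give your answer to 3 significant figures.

Fraction remaining = 2.5/6.08 ≈ 0.41118.
n = log₂(6.08/2.5) = ln(2.432)/ln 2 ≈ 1.2821 half-lives.
t = n × t½ = 1.2821 × 31.1 ≈ 39.875 hours.

39.9 hours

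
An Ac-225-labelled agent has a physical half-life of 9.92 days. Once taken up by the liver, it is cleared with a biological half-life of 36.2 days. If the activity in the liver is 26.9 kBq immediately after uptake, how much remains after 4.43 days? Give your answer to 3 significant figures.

1/t_eff = 1/t_phys + 1/t_biol = 1/9.92 + 1/36.2 = 0.12843 per day.
t_eff = 9.92 × 36.2 / (9.92 + 36.2) ≈ 7.7863 days.
Remaining = 26.9 × (1/2)^(4.43/7.7863) = 26.9 × (1/2)^0.56895 ≈ 18.134 kBq.

18.1 kBq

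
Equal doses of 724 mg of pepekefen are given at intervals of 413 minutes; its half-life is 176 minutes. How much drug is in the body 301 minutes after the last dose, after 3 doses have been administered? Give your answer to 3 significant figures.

The 3 doses were given 1127, 714, 301 minutes ago.
Total = 724·(1/2)^(1127/176) + 724·(1/2)^(714/176) + 724·(1/2)^(301/176)
      = 8.553 + 43.503 + 221.26 ≈ 273.32 mg.

273 mg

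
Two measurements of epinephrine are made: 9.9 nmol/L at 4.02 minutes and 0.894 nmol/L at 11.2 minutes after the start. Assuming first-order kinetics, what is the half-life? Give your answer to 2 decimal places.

Over Δt = 11.2 − 4.02 = 7.18 minutes, the level fell by a factor of 9.9/0.894 ≈ 11.074.
n = log₂(11.074) ≈ 3.4691 half-lives, so t½ = 7.18/3.4691 ≈ 2.0697 minutes.

2.07 minutes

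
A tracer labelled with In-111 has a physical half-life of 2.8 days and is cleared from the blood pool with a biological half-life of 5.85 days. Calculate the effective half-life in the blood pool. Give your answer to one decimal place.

1/t_eff = 1/t_phys + 1/t_biol = 1/2.8 + 1/5.85 = 0.52808 per day.
t_eff = 2.8 × 5.85 / (2.8 + 5.85) ≈ 1.8936 days.

1.9 days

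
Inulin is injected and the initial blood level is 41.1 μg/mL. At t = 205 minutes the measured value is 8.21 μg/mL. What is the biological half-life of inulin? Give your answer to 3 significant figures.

88.2 minutes

A/A₀ = 8.21/41.1 ≈ 0.19976.
n = log₂(5.0061) ≈ 2.3237 half-lives elapsed in 205 minutes.
t½ = 205/2.3237 ≈ 88.222 minutes.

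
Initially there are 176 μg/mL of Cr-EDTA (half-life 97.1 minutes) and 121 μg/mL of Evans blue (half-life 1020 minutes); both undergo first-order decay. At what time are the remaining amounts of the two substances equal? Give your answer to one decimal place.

Set 176·(1/2)^(t/97.1) = 121·(1/2)^(t/1020).
Taking log₂: log₂(176/121) = t·(1/97.1 − 1/1020).
log₂(1.4545) = 0.54057; 1/97.1 − 1/1020 = 0.0093183.
t = 0.54057 / 0.0093183 ≈ 58.012 minutes.

58.0 minutes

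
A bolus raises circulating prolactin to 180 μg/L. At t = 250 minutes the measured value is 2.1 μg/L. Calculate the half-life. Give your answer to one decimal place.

A/A₀ = 2.1/180 ≈ 0.011667.
n = log₂(85.714) ≈ 6.4215 half-lives elapsed in 250 minutes.
t½ = 250/6.4215 ≈ 38.932 minutes.

38.9 minutes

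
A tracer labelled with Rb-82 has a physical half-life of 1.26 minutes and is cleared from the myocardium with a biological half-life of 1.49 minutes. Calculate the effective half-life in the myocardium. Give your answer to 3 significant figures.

1/t_eff = 1/t_phys + 1/t_biol = 1/1.26 + 1/1.49 = 1.4648 per minute.
t_eff = 1.26 × 1.49 / (1.26 + 1.49) ≈ 0.68269 minutes.

0.683 minutes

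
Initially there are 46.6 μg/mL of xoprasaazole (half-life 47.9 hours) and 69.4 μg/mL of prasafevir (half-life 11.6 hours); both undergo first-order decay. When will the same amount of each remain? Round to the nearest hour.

Set 46.6·(1/2)^(t/47.9) = 69.4·(1/2)^(t/11.6).
Taking log₂: log₂(46.6/69.4) = t·(1/47.9 − 1/11.6).
log₂(0.67147) = -0.57461; 1/47.9 − 1/11.6 = -0.06533.
t = -0.57461 / -0.06533 ≈ 8.7954 hours.

9 hours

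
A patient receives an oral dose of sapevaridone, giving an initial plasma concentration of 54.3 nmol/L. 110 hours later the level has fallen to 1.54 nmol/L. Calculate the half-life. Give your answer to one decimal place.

A/A₀ = 1.54/54.3 ≈ 0.028361.
n = log₂(35.26) ≈ 5.1399 half-lives elapsed in 110 hours.
t½ = 110/5.1399 ≈ 21.401 hours.

21.4 hours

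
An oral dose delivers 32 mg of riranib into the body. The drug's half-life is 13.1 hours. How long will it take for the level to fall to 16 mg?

13.1 hours

16/32 = 1/2, so 1 half-life has elapsed.
t = 1 × 13.1 = 13.1 hours.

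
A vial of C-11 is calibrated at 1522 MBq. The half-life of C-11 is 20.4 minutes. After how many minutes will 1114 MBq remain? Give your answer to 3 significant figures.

Fraction remaining = 1114/1522 ≈ 0.73193.
n = log₂(1522/1114) = ln(1.3662)/ln 2 ≈ 0.45022 half-lives.
t = n × t½ = 0.45022 × 20.4 ≈ 9.1845 minutes.

9.18 minutes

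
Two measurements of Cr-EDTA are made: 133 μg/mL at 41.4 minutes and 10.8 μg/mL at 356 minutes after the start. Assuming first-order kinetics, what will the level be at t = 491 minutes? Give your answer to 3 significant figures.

Over Δt = 356 − 41.4 = 314.6 minutes, the level fell by a factor of 133/10.8 ≈ 12.315.
n = log₂(12.315) ≈ 3.6223 half-lives, so t½ = 314.6/3.6223 ≈ 86.85 minutes.
From t = 356 to t = 491: 10.8 × (1/2)^((491−356)/86.85) ≈ 3.6771 μg/mL.

3.68 μg/mL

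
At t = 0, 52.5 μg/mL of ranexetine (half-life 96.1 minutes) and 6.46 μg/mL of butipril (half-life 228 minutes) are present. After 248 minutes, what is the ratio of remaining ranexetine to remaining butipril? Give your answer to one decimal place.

ranexetine: 52.5 × (1/2)^(248/96.1) = 52.5 × (1/2)^2.5806 ≈ 8.7762 μg/mL.
butipril: 6.46 × (1/2)^(248/228) = 6.46 × (1/2)^1.0877 ≈ 3.0395 μg/mL.
Ratio ≈ 8.7762 / 3.0395 ≈ 2.8874.

2.9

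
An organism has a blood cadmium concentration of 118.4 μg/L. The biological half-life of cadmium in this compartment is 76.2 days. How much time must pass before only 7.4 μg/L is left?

304.8 days

7.4/118.4 = 1/16, so 4 half-lives have elapsed.
t = 4 × 76.2 = 304.8 days.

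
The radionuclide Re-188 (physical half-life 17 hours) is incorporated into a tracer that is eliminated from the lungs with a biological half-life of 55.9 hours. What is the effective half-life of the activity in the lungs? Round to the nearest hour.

1/t_eff = 1/t_phys + 1/t_biol = 1/17 + 1/55.9 = 0.076713 per hour.
t_eff = 17 × 55.9 / (17 + 55.9) ≈ 13.036 hours.

13 hours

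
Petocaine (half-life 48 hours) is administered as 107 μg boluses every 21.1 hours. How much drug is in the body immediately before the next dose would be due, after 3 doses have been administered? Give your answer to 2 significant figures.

The 3 doses were given 63.3, 42.2, 21.1 hours ago.
Total = 107·(1/2)^(63.3/48) + 107·(1/2)^(42.2/48) + 107·(1/2)^(21.1/48)
      = 42.894 + 58.174 + 78.896 ≈ 179.96 μg.

180 μg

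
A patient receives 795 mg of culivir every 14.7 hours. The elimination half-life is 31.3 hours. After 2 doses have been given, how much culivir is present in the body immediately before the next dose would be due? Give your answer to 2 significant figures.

The 2 doses were given 29.4, 14.7 hours ago.
Total = 795·(1/2)^(29.4/31.3) + 795·(1/2)^(14.7/31.3)
      = 414.58 + 574.1 ≈ 988.68 mg.

990 mg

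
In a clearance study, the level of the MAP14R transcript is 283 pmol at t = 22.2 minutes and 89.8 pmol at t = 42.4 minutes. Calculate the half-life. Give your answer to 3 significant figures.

Over Δt = 42.4 − 22.2 = 20.2 minutes, the level fell by a factor of 283/89.8 ≈ 3.1514.
n = log₂(3.1514) ≈ 1.656 half-lives, so t½ = 20.2/1.656 ≈ 12.198 minutes.

12.2 minutes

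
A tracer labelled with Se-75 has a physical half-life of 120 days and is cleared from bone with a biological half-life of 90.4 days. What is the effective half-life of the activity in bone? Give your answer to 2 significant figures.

52 days

1/t_eff = 1/t_phys + 1/t_biol = 1/120 + 1/90.4 = 0.019395 per day.
t_eff = 120 × 90.4 / (120 + 90.4) ≈ 51.559 days.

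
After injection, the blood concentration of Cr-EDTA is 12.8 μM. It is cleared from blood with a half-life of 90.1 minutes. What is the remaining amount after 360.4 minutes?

0.8 μM

Elapsed time is 4 half-lives (360.4/90.1).
Each half-life halves the amount: 12.8 × (1/2)^4 = 12.8/16 = 0.8 μM.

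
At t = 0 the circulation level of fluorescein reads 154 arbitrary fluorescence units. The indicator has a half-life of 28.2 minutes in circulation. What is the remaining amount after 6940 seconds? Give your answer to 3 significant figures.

8.97 arbitrary fluorescence units

Convert the elapsed time: 6940 seconds = 115.667 minutes.
Number of half-lives: n = 115.667/28.2 ≈ 4.1017.
Remaining = 154 × (1/2)^4.1017 = 154 × 0.058248 ≈ 8.9701 arbitrary fluorescence units.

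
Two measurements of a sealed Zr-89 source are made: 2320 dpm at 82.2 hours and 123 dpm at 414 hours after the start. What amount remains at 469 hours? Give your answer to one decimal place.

75.6 dpm

Over Δt = 414 − 82.2 = 331.8 hours, the level fell by a factor of 2320/123 ≈ 18.862.
n = log₂(18.862) ≈ 4.2374 half-lives, so t½ = 331.8/4.2374 ≈ 78.303 hours.
From t = 414 to t = 469: 123 × (1/2)^((469−414)/78.303) ≈ 75.589 dpm.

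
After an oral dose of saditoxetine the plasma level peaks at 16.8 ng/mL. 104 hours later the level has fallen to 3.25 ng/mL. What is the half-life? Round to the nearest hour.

A/A₀ = 3.25/16.8 ≈ 0.19345.
n = log₂(5.1692) ≈ 2.3699 half-lives elapsed in 104 hours.
t½ = 104/2.3699 ≈ 43.883 hours.

44 hours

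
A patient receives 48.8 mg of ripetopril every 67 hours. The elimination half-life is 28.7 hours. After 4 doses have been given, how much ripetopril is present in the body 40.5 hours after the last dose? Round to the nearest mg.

The 4 doses were given 241.5, 174.5, 107.5, 40.5 hours ago.
Total = 48.8·(1/2)^(241.5/28.7) + 48.8·(1/2)^(174.5/28.7) + 48.8·(1/2)^(107.5/28.7) + 48.8·(1/2)^(40.5/28.7)
      = 0.14301 + 0.7213 + 3.638 + 18.349 ≈ 22.852 mg.

23 mg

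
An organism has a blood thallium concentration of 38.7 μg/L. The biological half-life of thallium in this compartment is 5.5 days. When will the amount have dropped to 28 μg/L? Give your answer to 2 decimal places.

2.57 days

Fraction remaining = 28/38.7 ≈ 0.72351.
n = log₂(38.7/28) = ln(1.3821)/ln 2 ≈ 0.46691 half-lives.
t = n × t½ = 0.46691 × 5.5 ≈ 2.568 days.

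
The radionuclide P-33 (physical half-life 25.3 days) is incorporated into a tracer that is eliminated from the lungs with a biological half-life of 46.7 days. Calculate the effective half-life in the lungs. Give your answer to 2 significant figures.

1/t_eff = 1/t_phys + 1/t_biol = 1/25.3 + 1/46.7 = 0.060939 per day.
t_eff = 25.3 × 46.7 / (25.3 + 46.7) ≈ 16.41 days.

16 days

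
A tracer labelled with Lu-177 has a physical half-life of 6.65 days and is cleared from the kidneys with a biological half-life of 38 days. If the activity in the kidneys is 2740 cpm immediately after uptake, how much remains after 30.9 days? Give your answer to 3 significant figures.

62.3 cpm

1/t_eff = 1/t_phys + 1/t_biol = 1/6.65 + 1/38 = 0.17669 per day.
t_eff = 6.65 × 38 / (6.65 + 38) ≈ 5.6596 days.
Remaining = 2740 × (1/2)^(30.9/5.6596) = 2740 × (1/2)^5.4598 ≈ 62.258 cpm.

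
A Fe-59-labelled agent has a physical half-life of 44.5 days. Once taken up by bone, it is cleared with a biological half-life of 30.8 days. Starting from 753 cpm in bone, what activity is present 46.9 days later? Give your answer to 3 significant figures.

1/t_eff = 1/t_phys + 1/t_biol = 1/44.5 + 1/30.8 = 0.054939 per day.
t_eff = 44.5 × 30.8 / (44.5 + 30.8) ≈ 18.202 days.
Remaining = 753 × (1/2)^(46.9/18.202) = 753 × (1/2)^2.5767 ≈ 126.22 cpm.

126 cpm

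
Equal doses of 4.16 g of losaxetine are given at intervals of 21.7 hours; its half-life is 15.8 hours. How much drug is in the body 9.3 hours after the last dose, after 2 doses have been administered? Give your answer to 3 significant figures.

3.83 g

The 2 doses were given 31, 9.3 hours ago.
Total = 4.16·(1/2)^(31/15.8) + 4.16·(1/2)^(9.3/15.8)
      = 1.0677 + 2.7663 ≈ 3.8341 g.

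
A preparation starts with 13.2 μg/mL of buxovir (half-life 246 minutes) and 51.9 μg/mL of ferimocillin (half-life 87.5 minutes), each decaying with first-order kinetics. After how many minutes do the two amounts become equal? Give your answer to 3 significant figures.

268 minutes

Set 13.2·(1/2)^(t/246) = 51.9·(1/2)^(t/87.5).
Taking log₂: log₂(13.2/51.9) = t·(1/246 − 1/87.5).
log₂(0.25434) = -1.9752; 1/246 − 1/87.5 = -0.0073635.
t = -1.9752 / -0.0073635 ≈ 268.24 minutes.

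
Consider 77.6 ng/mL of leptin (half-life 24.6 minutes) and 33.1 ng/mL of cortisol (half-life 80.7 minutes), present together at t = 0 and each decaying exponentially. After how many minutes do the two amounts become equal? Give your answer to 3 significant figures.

43.5 minutes

Set 77.6·(1/2)^(t/24.6) = 33.1·(1/2)^(t/80.7).
Taking log₂: log₂(77.6/33.1) = t·(1/24.6 − 1/80.7).
log₂(2.3444) = 1.2292; 1/24.6 − 1/80.7 = 0.028259.
t = 1.2292 / 0.028259 ≈ 43.499 minutes.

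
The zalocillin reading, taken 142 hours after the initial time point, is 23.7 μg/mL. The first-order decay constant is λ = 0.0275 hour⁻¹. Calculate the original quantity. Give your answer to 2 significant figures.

1200 μg/mL

t½ = ln 2 / λ = 0.69315 / 0.0275 ≈ 25.205 hours.
Number of half-lives elapsed: n = 142/25.205 ≈ 5.6337.
A₀ = A × 2^n = 23.7 × 2^5.6337 = 23.7 × 49.65 ≈ 1176.7 μg/mL.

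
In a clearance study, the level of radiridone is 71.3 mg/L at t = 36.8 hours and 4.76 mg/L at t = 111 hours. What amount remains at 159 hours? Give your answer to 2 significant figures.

Over Δt = 111 − 36.8 = 74.2 hours, the level fell by a factor of 71.3/4.76 ≈ 14.979.
n = log₂(14.979) ≈ 3.9049 half-lives, so t½ = 74.2/3.9049 ≈ 19.002 hours.
From t = 111 to t = 159: 4.76 × (1/2)^((159−111)/19.002) ≈ 0.82639 mg/L.

0.83 mg/L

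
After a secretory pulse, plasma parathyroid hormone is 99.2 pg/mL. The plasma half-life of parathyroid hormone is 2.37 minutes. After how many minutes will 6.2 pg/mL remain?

9.48 minutes

6.2/99.2 = 1/16, so 4 half-lives have elapsed.
t = 4 × 2.37 = 9.48 minutes.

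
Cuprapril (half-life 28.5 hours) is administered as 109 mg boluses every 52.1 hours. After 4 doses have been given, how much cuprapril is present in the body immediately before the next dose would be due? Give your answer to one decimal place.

The 4 doses were given 208.4, 156.3, 104.2, 52.1 hours ago.
Total = 109·(1/2)^(208.4/28.5) + 109·(1/2)^(156.3/28.5) + 109·(1/2)^(104.2/28.5) + 109·(1/2)^(52.1/28.5)
      = 0.68582 + 2.4351 + 8.6461 + 30.699 ≈ 42.466 mg.

42.5 mg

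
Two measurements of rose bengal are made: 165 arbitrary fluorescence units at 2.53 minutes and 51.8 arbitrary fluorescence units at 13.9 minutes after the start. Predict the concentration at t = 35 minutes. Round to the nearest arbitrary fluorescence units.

6 arbitrary fluorescence units

Over Δt = 13.9 − 2.53 = 11.37 minutes, the level fell by a factor of 165/51.8 ≈ 3.1853.
n = log₂(3.1853) ≈ 1.6714 half-lives, so t½ = 11.37/1.6714 ≈ 6.8025 minutes.
From t = 13.9 to t = 35: 51.8 × (1/2)^((35−13.9)/6.8025) ≈ 6.0339 arbitrary fluorescence units.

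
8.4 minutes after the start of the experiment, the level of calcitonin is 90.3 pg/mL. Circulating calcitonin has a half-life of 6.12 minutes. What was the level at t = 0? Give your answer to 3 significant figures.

Number of half-lives elapsed: n = 8.4/6.12 ≈ 1.3725.
A₀ = A × 2^n = 90.3 × 2^1.3725 = 90.3 × 2.5893 ≈ 233.81 pg/mL.

234 pg/mL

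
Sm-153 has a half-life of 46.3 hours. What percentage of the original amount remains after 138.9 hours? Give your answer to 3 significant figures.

n = 138.9/46.3 ≈ 3 half-lives.
Fraction remaining = (1/2)^3 ≈ 0.125, i.e. 12.5%.

12.5%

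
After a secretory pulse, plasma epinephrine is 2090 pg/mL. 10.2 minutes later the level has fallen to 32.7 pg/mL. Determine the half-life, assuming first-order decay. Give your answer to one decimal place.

A/A₀ = 32.7/2090 ≈ 0.015646.
n = log₂(63.914) ≈ 5.9981 half-lives elapsed in 10.2 minutes.
t½ = 10.2/5.9981 ≈ 1.7005 minutes.

1.7 minutes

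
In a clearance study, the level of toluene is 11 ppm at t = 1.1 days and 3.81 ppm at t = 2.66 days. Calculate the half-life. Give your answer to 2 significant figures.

1.0 days

Over Δt = 2.66 − 1.1 = 1.56 days, the level fell by a factor of 11/3.81 ≈ 2.8871.
n = log₂(2.8871) ≈ 1.5296 half-lives, so t½ = 1.56/1.5296 ≈ 1.0198 days.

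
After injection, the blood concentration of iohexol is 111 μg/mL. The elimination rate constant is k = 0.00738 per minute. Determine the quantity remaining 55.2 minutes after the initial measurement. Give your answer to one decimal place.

73.9 μg/mL

t½ = ln 2 / k = 0.69315 / 0.00738 ≈ 93.922 minutes.
Number of half-lives: n = 55.2/93.922 ≈ 0.58772.
Remaining = 111 × (1/2)^0.58772 = 111 × 0.66539 ≈ 73.859 μg/mL.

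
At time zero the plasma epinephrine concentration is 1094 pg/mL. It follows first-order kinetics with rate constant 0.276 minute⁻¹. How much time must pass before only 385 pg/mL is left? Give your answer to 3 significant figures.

t½ = ln 2 / k = 0.69315 / 0.276 ≈ 2.5114 minutes.
Fraction remaining = 385/1094 ≈ 0.35192.
n = log₂(1094/385) = ln(2.8416)/ln 2 ≈ 1.5067 half-lives.
t = n × t½ = 1.5067 × 2.5114 ≈ 3.7839 minutes.

3.78 minutes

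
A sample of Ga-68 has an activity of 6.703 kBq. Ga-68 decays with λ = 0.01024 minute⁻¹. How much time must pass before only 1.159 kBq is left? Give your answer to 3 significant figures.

t½ = ln 2 / λ = 0.69315 / 0.01024 ≈ 67.69 minutes.
Fraction remaining = 1.159/6.703 ≈ 0.17291.
n = log₂(6.703/1.159) = ln(5.7834)/ln 2 ≈ 2.5319 half-lives.
t = n × t½ = 2.5319 × 67.69 ≈ 171.39 minutes.

171 minutes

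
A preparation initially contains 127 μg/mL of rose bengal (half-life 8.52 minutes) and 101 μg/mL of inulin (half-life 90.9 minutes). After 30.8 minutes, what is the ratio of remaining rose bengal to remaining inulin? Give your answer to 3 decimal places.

0.130

rose bengal: 127 × (1/2)^(30.8/8.52) = 127 × (1/2)^3.615 ≈ 10.365 μg/mL.
inulin: 101 × (1/2)^(30.8/90.9) = 101 × (1/2)^0.33883 ≈ 79.859 μg/mL.
Ratio ≈ 10.365 / 79.859 ≈ 0.12979.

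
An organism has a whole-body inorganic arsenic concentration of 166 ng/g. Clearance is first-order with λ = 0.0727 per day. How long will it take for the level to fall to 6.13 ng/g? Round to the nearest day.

t½ = ln 2 / λ = 0.69315 / 0.0727 ≈ 9.5343 days.
Fraction remaining = 6.13/166 ≈ 0.036928.
n = log₂(166/6.13) = ln(27.08)/ln 2 ≈ 4.7592 half-lives.
t = n × t½ = 4.7592 × 9.5343 ≈ 45.375 days.

45 days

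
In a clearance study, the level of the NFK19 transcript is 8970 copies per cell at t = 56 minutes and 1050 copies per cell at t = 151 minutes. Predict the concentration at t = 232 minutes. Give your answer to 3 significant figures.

Over Δt = 151 − 56 = 95 minutes, the level fell by a factor of 8970/1050 ≈ 8.5429.
n = log₂(8.5429) ≈ 3.0947 half-lives, so t½ = 95/3.0947 ≈ 30.697 minutes.
From t = 151 to t = 232: 1050 × (1/2)^((232−151)/30.697) ≈ 168.61 copies per cell.

169 copies per cell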